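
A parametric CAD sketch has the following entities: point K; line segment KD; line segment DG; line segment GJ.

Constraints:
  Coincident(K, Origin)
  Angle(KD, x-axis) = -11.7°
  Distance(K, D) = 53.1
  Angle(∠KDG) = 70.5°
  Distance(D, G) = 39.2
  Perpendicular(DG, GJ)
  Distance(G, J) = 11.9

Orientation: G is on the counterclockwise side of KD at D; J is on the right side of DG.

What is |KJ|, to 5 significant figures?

65.571

K is at the origin; KD runs at -11.7° with length 53.1, so D = 53.1·(cos -11.7°, sin -11.7°) = (51.997, -10.768). ∠KDG = 70.5°, so DG runs at -11.7° + (180° − 70.5°) = 97.800° from the x-axis; with |DG| = 39.2, G = D + 39.2·(cos 97.800°, sin 97.800°) = (46.677, 28.069). The perpendicularity gives GJ at right angles to DG; with |GJ| = 11.9 on the right of DG, J = G + 11.9·(0.99075, 0.13572) = (58.467, 29.684). Then |KJ| = |J − K| = 65.571.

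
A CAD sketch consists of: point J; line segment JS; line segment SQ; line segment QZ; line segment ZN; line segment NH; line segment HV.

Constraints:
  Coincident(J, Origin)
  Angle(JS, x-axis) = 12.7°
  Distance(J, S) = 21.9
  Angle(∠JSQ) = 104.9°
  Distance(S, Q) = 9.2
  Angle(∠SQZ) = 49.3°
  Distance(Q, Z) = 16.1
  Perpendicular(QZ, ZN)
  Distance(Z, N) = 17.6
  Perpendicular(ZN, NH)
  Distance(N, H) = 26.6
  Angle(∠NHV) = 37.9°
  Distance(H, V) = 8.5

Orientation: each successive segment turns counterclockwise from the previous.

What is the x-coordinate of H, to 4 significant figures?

40.89

J is at the origin; JS runs at 12.7° with length 21.9, so S = (21.36, 4.815). ∠JSQ = 104.9° gives SQ at 87.80° from the x-axis; with |SQ| = 9.2, Q = (21.72, 14.01). ∠SQZ = 49.3° gives QZ at -141.5° from the x-axis; with |QZ| = 16.1, Z = (9.117, 3.985). QZ ⟂ ZN, so ZN runs at -51.50°; with |ZN| = 17.6, N = (20.07, -9.789). The perpendicularity gives NH at right angles to ZN, so NH runs at 38.50°; with |NH| = 26.6, H = (40.89, 6.770). So H.x = 40.89.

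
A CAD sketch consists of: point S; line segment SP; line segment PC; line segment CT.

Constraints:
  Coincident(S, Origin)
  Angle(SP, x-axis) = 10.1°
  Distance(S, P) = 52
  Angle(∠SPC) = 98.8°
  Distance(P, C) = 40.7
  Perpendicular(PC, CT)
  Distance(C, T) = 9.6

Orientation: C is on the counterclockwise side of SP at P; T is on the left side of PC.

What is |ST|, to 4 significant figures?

64.14

S is at the origin; SP runs at 10.1° with length 52.0, so P = 52.0·(cos 10.1°, sin 10.1°) = (51.19, 9.119). ∠SPC = 98.8°, so PC runs at 10.1° + (180° − 98.8°) = 91.30° from the x-axis; with |PC| = 40.7, C = P + 40.7·(cos 91.30°, sin 91.30°) = (50.27, 49.81). PC ⟂ CT; with |CT| = 9.6 on the left of PC, T = C + 9.6·(-0.9997, -0.02269) = (40.67, 49.59). Then |ST| = |T − S| = 64.14.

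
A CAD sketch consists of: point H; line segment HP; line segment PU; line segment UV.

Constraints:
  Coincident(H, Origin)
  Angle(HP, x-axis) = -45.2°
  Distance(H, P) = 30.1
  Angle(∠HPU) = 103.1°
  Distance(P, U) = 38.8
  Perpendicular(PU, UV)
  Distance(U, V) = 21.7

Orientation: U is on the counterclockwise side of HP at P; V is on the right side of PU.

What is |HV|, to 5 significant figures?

68.440

∠HPU = 103.1°, so PU runs at -45.2° + (180° − 103.1°) = 31.700° from the x-axis; with |PU| = 38.8, U = P + 38.8·(cos 31.700°, sin 31.700°) = (54.221, -0.96978). PU ⟂ UV; with |UV| = 21.7 on the right of PU, V = U + 21.7·(0.52547, -0.85081) = (65.624, -19.432). Then |HV| = |V − H| = 68.440.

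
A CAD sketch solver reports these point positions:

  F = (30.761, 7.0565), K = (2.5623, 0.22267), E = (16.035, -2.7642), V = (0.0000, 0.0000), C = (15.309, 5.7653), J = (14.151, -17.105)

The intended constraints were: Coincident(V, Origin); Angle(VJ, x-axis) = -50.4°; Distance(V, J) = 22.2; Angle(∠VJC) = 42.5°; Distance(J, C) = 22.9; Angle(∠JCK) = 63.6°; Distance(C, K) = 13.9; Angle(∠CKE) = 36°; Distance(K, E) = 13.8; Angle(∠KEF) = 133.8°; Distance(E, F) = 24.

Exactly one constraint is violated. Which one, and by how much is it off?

Distance(E, F) = 24 — off by 6.30.

V = (0.00, 0.00) ✓; VJ at -50.40° ✓; |VJ| = 22.20 ✓; ∠VJC = 42.50° ✓; |JC| = 22.90 ✓; ∠JCK = 63.60° ✓; |CK| = 13.90 ✓; ∠CKE = 36.00° ✓; |KE| = 13.80 ✓; ∠KEF = 133.8° ✓; |EF| = 17.70 ✗.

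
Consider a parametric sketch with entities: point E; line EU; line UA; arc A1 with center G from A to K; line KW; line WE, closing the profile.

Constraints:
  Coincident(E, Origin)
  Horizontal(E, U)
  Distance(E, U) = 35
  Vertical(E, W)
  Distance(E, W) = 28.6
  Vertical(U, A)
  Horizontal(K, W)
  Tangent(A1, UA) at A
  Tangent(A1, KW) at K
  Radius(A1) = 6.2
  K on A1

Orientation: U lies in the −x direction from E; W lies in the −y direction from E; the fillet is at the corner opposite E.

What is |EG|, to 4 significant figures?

36.49

E is at the origin; EU is horizontal with |EU| = 35.0 and U on the −x side, so U = (-35.00, 0.000). EW is vertical with |EW| = 28.6 and W on the −y side, so W = (0.000, -28.60). The virtual corner opposite E is at (-35.00, -28.60). The tangent condition forces GA to be normal to UA and the tangent condition forces GK to be normal to KW, with radius 6.2, so the center G sits 6.2 in from both sides at G = (-28.80, -22.40). Then |EG| = |G − E| = 36.49.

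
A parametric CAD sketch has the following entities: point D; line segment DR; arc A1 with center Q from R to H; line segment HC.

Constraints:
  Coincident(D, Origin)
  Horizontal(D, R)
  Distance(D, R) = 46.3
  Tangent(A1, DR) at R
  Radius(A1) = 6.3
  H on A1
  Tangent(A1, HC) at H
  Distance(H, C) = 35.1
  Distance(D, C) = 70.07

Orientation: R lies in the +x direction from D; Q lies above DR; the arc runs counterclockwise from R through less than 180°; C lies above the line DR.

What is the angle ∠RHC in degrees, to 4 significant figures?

139.0°

Checks: D = (0.00, 0.00) ✓; D.y = 0.00, R.y = 0.00 ✓; |QH| = 6.300 ✓; ∠(QH, HC) = 90.00° ✓; |HC| = 35.10 ✓; |DC| = 70.07 ✓.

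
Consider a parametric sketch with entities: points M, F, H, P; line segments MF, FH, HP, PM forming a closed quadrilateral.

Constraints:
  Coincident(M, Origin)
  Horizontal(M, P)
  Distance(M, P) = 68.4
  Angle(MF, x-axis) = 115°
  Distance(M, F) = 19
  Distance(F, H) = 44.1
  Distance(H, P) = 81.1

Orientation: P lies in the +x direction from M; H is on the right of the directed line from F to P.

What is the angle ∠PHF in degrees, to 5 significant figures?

70.532°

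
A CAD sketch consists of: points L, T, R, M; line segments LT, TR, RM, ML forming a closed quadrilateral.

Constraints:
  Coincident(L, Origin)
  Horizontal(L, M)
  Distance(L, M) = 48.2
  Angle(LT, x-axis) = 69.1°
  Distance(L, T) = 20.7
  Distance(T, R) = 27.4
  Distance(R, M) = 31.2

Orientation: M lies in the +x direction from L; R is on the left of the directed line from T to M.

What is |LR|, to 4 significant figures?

43.39

L is at the origin; LM is horizontal with |LM| = 48.2 and M in +x, so M = (48.2, 0). LT runs at 69.1° with |LT| = 20.7, so T = (7.384, 19.34). R is determined by |TR| = 27.4 and |RM| = 31.2 together: it lies at the intersection of circle(T, 27.4) and circle(M, 31.2). With |TM| = 45.16, the foot of the radical line on TM is 20.12 from T and the perpendicular offset is √(27.4² − 20.12²) = 18.60. Taking the left-of-TM solution: R = (33.53, 27.54).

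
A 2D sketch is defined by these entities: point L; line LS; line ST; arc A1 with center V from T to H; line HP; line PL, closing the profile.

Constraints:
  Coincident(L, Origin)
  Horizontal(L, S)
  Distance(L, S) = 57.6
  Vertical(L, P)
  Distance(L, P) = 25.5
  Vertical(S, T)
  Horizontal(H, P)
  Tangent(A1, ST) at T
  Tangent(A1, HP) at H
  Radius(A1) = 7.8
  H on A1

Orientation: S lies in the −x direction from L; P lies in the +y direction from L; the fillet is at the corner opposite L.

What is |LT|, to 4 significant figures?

60.26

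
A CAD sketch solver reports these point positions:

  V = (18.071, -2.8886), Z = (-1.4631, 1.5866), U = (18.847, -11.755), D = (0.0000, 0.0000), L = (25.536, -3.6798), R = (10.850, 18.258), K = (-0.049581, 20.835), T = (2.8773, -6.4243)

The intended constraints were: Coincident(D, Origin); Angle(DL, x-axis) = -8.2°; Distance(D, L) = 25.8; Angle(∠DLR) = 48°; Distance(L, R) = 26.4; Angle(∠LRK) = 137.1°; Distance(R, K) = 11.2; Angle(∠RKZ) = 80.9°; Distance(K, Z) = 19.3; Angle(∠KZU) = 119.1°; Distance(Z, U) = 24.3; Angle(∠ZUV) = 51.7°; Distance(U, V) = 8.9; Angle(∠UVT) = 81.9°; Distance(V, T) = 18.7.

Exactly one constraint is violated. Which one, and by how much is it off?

Distance(V, T) = 18.7 — off by 3.10.

D = (0.00, 0.00) ✓; DL at -8.200° ✓; |DL| = 25.80 ✓; ∠DLR = 48.00° ✓; |LR| = 26.40 ✓; ∠LRK = 137.1° ✓; |RK| = 11.20 ✓; ∠RKZ = 80.90° ✓; |KZ| = 19.30 ✓; ∠KZU = 119.1° ✓; |ZU| = 24.30 ✓; ∠ZUV = 51.70° ✓; |UV| = 8.900 ✓; ∠UVT = 81.90° ✓; |VT| = 15.60 ✗.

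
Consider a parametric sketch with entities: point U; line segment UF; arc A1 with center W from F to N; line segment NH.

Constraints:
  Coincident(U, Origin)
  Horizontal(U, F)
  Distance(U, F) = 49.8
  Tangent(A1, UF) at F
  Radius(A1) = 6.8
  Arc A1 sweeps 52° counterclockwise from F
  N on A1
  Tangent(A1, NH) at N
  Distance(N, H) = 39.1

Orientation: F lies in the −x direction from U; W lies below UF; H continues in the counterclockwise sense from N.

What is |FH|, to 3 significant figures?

44.5

U is at the origin; UF is horizontal with |UF| = 49.8 and F on the −x side, so F = (-49.8, 0.00). A1 meets UF tangentially, so WF is at right angles to UF, so W = F + (0, -6.8) = (-49.8, -6.80). On A1, F sits at bearing 90° from W; a 52° counterclockwise sweep puts N at bearing 142°, so N = W + 6.8·(cos 142°, sin 142°) = (-55.2, -2.61). The tangent condition forces WN to be normal to NH, so NH runs along (−sin 142°, cos 142°); with |NH| = 39.1, H = (-79.2, -33.4). Then |FH| = |H − F| = 44.5.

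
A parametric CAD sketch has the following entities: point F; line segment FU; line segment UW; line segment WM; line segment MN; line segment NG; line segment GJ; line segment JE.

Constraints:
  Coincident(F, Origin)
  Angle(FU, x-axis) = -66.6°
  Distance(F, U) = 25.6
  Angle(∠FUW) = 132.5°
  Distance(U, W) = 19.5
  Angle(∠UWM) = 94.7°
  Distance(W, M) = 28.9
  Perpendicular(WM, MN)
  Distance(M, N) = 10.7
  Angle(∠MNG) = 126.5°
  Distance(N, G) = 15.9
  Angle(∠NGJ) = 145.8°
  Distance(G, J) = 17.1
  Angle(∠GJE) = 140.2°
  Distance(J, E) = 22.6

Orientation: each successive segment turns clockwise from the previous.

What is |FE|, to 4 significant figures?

46.61

F is at the origin; FU runs at -66.6° with length 25.6, so U = (10.17, -23.49). ∠FUW = 132.5° gives UW at -114.1° from the x-axis; with |UW| = 19.5, W = (2.205, -41.29). ∠UWM = 94.7° gives WM at 160.6° from the x-axis; with |WM| = 28.9, M = (-25.05, -31.70). WM is perpendicular to MN, so MN runs at 70.60°; with |MN| = 10.7, N = (-21.50, -21.60). ∠MNG = 126.5° gives NG at 17.10° from the x-axis; with |NG| = 15.9, G = (-6.303, -16.93). ∠NGJ = 145.8° gives GJ at -17.10° from the x-axis; with |GJ| = 17.1, J = (10.04, -21.96). ∠GJE = 140.2° gives JE at -56.90° from the x-axis; with |JE| = 22.6, E = (22.38, -40.89). Then |FE| = |E − F| = 46.61.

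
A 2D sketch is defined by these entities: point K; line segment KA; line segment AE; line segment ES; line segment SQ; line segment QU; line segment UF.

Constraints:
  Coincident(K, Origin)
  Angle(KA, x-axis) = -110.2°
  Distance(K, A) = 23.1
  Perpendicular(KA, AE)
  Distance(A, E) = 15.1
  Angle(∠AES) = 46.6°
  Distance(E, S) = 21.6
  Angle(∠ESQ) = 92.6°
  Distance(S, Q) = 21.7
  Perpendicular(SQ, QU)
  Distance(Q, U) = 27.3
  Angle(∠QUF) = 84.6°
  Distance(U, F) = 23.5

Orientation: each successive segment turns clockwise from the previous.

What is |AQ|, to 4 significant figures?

16.24

∠AES = 46.6° gives ES at 26.40° from the x-axis; with |ES| = 21.6, S = (-2.800, -6.861). ∠ESQ = 92.6° gives SQ at -61.00° from the x-axis; with |SQ| = 21.7, Q = (7.720, -25.84). Then |AQ| = |Q − A| = 16.24.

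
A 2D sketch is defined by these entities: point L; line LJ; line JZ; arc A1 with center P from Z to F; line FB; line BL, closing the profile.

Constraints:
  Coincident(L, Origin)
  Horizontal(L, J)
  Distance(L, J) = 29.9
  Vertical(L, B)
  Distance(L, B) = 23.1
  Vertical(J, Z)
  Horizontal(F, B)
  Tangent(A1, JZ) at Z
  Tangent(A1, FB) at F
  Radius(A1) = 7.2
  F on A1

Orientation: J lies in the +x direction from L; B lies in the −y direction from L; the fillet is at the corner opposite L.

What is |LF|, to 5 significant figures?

32.387

L is at the origin; LJ is horizontal with |LJ| = 29.9 and J on the +x side, so J = (29.900, 0.0000). LB is vertical with |LB| = 23.1 and B on the −y side, so B = (0.0000, -23.100). The virtual corner opposite L is at (29.900, -23.100). The tangent condition forces PZ to be normal to JZ and the tangent condition forces PF to be normal to FB, with radius 7.2, so the center P sits 7.2 in from both sides at P = (22.700, -15.900). That places the tangent points at Z = (29.900, -15.900) on JZ and F = (22.700, -23.100) on FB. Then |LF| = |F − L| = 32.387.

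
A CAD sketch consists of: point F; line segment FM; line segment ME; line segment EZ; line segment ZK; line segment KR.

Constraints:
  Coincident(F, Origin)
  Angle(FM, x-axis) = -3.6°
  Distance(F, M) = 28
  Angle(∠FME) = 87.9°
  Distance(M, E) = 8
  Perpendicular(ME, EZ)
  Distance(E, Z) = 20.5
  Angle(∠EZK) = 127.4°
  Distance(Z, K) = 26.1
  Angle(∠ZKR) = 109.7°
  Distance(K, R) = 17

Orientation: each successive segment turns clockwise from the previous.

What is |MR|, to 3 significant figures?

38.3

F is at the origin; FM runs at -3.6° with length 28.0, so M = (27.9, -1.76). ∠FME = 87.9° gives ME at -95.7° from the x-axis; with |ME| = 8.0, E = (27.2, -9.72). The perpendicularity gives EZ at right angles to ME, so EZ runs at 174°; with |EZ| = 20.5, Z = (6.75, -7.68). ∠EZK = 127.4° gives ZK at 122° from the x-axis; with |ZK| = 26.1, K = (-6.96, 14.5). ∠ZKR = 109.7° gives KR at 51.4° from the x-axis; with |KR| = 17.0, R = (3.64, 27.8). Then |MR| = |R − M| = 38.3.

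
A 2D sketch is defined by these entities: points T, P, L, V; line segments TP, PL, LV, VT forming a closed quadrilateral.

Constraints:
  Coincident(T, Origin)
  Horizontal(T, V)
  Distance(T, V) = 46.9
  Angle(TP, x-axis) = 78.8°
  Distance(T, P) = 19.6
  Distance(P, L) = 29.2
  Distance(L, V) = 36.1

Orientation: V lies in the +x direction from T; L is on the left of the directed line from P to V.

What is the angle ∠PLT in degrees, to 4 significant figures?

20.89°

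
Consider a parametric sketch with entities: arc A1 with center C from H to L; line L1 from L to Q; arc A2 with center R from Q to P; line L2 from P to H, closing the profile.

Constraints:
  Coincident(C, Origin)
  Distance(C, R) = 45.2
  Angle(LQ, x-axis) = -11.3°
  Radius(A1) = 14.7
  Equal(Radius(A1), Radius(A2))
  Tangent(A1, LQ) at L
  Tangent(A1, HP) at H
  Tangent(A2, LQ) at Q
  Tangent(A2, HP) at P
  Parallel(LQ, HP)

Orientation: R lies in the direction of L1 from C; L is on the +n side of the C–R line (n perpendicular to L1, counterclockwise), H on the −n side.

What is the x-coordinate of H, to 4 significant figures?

-2.880

The slot axis is L1's direction at -11.3°, so u = (cos -11.3°, sin -11.3°) = (0.9806, -0.1959) and n = (−sin -11.3°, cos -11.3°) = (0.1959, 0.9806). C is at the origin and R lies 45.2 along u from C, so R = 45.2·u = (44.32, -8.857). Tangency of A1 to both parallel lines with radius 14.7 puts L and H at C ± 14.7·n: L = (2.880, 14.42), H = (-2.880, -14.42). So H.x = -2.880.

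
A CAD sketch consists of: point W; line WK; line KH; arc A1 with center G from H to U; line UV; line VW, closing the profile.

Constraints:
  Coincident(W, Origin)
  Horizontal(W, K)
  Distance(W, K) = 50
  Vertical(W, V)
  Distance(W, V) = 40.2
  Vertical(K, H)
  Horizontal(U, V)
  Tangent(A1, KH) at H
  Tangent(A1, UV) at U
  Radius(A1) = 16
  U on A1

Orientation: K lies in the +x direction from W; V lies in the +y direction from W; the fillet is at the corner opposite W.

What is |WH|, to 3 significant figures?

55.5

The virtual corner opposite W is at (50.0, 40.2). A1 meets KH tangentially, so GH is at right angles to KH and the tangent condition forces GU to be normal to UV, with radius 16.0, so the center G sits 16.0 in from both sides at G = (34.0, 24.2). That places the tangent points at H = (50.0, 24.2) on KH and U = (34.0, 40.2) on UV. Then |WH| = |H − W| = 55.5.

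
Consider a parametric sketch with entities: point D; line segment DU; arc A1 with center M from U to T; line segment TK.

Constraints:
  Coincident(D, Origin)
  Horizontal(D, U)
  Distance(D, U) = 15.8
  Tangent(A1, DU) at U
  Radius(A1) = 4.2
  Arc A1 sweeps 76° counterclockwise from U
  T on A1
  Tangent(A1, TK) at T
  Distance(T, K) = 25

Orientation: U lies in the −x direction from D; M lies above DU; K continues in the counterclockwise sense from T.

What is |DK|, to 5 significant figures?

28.022

On A1, U sits at bearing -90° from M; a 76° counterclockwise sweep puts T at bearing -14°, so T = M + 4.2·(cos -14°, sin -14°) = (-11.725, 3.1839). The tangent condition forces MT to be normal to TK, so TK runs along (−sin -14°, cos -14°); with |TK| = 25.0, K = (-5.6767, 27.441). Then |DK| = |K − D| = 28.022.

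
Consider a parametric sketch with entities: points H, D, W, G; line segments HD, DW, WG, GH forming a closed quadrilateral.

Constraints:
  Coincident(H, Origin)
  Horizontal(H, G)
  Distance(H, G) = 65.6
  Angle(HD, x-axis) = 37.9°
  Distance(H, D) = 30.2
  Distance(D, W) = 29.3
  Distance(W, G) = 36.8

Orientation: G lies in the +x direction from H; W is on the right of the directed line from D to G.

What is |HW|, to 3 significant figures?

31.8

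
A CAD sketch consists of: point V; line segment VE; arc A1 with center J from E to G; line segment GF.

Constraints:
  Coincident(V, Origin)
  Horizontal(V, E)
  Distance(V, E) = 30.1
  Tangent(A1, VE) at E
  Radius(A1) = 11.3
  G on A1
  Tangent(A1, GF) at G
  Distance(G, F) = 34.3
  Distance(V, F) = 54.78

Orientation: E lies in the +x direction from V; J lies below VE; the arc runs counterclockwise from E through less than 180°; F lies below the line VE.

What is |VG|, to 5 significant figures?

23.767

Checks: |JG| = 11.30 ✓; ∠(JG, GF) = 90.00° ✓; |GF| = 34.30 ✓; |VF| = 54.78 ✓.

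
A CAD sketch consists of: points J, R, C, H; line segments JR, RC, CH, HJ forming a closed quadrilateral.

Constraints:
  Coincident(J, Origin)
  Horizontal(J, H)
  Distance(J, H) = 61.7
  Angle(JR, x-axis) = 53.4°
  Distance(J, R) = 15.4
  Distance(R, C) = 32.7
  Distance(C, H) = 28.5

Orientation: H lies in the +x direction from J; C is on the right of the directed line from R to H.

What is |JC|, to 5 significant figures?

35.464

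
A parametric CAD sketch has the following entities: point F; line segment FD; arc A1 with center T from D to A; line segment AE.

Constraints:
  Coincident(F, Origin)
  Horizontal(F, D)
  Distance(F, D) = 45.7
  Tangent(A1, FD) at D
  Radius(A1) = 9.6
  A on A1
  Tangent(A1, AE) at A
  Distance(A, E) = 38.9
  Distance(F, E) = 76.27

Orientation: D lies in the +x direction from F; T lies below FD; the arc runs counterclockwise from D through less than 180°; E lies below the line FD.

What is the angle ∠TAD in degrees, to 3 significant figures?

27.6°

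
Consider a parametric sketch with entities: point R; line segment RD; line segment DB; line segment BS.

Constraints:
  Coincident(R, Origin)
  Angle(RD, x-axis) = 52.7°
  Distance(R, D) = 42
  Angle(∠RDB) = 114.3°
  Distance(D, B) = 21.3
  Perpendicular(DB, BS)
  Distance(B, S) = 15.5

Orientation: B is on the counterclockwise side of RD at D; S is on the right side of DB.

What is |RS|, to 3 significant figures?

66.2

R is at the origin; RD runs at 52.7° with length 42.0, so D = 42.0·(cos 52.7°, sin 52.7°) = (25.5, 33.4). ∠RDB = 114.3°, so DB runs at 52.7° + (180° − 114.3°) = 118° from the x-axis; with |DB| = 21.3, B = D + 21.3·(cos 118°, sin 118°) = (15.3, 52.1). DB is perpendicular to BS; with |BS| = 15.5 on the right of DB, S = B + 15.5·(0.880, 0.476) = (29.0, 59.5). Then |RS| = |S − R| = 66.2.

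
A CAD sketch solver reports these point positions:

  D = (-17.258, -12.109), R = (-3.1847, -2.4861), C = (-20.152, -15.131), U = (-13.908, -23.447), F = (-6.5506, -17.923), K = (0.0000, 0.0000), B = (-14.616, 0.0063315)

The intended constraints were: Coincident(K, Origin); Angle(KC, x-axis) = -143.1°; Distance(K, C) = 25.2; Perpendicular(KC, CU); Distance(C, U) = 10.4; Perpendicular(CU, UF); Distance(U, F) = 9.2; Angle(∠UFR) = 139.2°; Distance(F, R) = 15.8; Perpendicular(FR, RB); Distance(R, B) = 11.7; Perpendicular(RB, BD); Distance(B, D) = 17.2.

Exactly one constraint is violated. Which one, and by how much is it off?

Distance(B, D) = 17.2 — off by 4.80.

K = (0.00, 0.00) ✓; KC at -143.1° ✓; |KC| = 25.20 ✓; ∠(KC, CU) = 90.00° ✓; |CU| = 10.40 ✓; ∠(CU, UF) = 90.00° ✓; |UF| = 9.200 ✓; ∠UFR = 139.2° ✓; |FR| = 15.80 ✓; ∠(FR, RB) = 90.00° ✓; |RB| = 11.70 ✓; ∠(RB, BD) = 90.00° ✓; |BD| = 12.40 ✗.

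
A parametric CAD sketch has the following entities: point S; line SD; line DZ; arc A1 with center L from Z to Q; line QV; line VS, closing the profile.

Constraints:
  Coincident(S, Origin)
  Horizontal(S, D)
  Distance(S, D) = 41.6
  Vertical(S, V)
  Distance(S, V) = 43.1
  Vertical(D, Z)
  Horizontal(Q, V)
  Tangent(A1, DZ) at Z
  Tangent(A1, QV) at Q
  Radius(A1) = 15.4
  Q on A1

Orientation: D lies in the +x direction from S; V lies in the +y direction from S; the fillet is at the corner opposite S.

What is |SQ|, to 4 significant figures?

50.44

S is at the origin; SD is horizontal with |SD| = 41.6 and D on the +x side, so D = (41.60, 0.000). SV is vertical with |SV| = 43.1 and V on the +y side, so V = (0.000, 43.10). The virtual corner opposite S is at (41.60, 43.10). Since A1 is tangent to DZ there, LZ ⟂ DZ and the tangent condition forces LQ to be normal to QV, with radius 15.4, so the center L sits 15.4 in from both sides at L = (26.20, 27.70). That places the tangent points at Z = (41.60, 27.70) on DZ and Q = (26.20, 43.10) on QV. Then |SQ| = |Q − S| = 50.44.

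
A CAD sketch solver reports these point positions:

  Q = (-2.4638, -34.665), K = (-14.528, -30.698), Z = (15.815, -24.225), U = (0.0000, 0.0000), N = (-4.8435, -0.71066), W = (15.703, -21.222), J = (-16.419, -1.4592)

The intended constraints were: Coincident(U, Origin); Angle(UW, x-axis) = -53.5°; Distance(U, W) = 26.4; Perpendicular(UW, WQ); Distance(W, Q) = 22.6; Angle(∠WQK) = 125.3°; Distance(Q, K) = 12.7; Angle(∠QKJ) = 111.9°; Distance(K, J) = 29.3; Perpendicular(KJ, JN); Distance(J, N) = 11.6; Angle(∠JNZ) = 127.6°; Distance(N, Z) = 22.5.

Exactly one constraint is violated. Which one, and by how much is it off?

Distance(N, Z) = 22.5 — off by 8.80.

U = (0.00, 0.00) ✓; UW at -53.50° ✓; |UW| = 26.40 ✓; ∠(UW, WQ) = 90.00° ✓; |WQ| = 22.60 ✓; ∠WQK = 125.3° ✓; |QK| = 12.70 ✓; ∠QKJ = 111.9° ✓; |KJ| = 29.30 ✓; ∠(KJ, JN) = 90.00° ✓; |JN| = 11.60 ✓; ∠JNZ = 127.6° ✓; |NZ| = 31.30 ✗.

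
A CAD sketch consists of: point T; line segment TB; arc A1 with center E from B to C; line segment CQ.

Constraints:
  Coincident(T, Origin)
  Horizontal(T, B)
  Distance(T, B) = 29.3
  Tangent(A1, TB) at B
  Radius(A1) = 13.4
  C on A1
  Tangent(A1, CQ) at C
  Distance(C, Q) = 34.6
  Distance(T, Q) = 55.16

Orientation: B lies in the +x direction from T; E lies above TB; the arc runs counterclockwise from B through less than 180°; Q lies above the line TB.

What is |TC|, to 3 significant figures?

45.6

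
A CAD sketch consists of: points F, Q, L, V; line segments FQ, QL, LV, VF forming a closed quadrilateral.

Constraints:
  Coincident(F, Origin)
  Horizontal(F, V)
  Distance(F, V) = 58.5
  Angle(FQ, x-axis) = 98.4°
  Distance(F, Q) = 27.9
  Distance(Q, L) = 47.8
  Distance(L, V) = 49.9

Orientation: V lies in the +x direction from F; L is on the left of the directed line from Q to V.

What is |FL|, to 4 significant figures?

61.13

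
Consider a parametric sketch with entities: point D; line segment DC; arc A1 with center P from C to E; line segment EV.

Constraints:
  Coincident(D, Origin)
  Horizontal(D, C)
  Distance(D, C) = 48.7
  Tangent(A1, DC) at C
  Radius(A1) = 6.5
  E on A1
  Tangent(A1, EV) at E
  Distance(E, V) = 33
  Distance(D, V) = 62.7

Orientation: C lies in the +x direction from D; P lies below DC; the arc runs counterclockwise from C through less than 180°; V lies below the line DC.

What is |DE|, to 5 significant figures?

42.991

Checks: |PE| = 6.500 ✓; ∠(PE, EV) = 90.00° ✓; |EV| = 33.00 ✓; |DV| = 62.70 ✓.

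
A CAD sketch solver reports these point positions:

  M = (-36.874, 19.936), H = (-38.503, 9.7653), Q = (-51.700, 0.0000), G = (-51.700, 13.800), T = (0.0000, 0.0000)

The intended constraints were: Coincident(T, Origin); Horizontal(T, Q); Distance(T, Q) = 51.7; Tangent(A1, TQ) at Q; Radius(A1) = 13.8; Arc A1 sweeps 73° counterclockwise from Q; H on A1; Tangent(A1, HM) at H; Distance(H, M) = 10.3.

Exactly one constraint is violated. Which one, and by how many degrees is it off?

Tangent(A1, HM) at H — off by 7.90°.

T = (0.00, 0.00) ✓; T.y = 0.00, Q.y = 0.00 ✓; |TQ| = 51.70 ✓; ∠(GQ, QT) = 90.00° ✓; |GQ| = 13.80 ✓; bearing(G→H) − bearing(G→Q) = 73.00° ✓; |GH| = 13.80 ✓; ∠(GH, HM) = 82.10° ✗; |HM| = 10.30 ✓.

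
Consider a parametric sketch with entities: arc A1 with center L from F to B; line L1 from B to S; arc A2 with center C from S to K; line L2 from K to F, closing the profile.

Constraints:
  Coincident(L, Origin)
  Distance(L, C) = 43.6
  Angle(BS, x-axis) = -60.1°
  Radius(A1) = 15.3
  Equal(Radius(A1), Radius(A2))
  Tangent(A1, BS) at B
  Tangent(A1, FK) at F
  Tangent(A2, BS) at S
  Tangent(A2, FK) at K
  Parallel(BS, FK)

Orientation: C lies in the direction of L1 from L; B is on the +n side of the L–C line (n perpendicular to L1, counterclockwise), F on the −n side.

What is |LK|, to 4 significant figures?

46.21

The slot axis is L1's direction at -60.1°, so u = (cos -60.1°, sin -60.1°) = (0.4985, -0.8669) and n = (−sin -60.1°, cos -60.1°) = (0.8669, 0.4985). L is at the origin and C lies 43.6 along u from L, so C = 43.6·u = (21.73, -37.80). Tangency of A1 to both parallel lines with radius 15.3 puts B and F at L ± 15.3·n: B = (13.26, 7.627), F = (-13.26, -7.627). Equal radii place S and K the same way about C: S = C + 15.3·n = (35.00, -30.17), K = C − 15.3·n = (8.471, -45.42). Then |LK| = |K − L| = 46.21.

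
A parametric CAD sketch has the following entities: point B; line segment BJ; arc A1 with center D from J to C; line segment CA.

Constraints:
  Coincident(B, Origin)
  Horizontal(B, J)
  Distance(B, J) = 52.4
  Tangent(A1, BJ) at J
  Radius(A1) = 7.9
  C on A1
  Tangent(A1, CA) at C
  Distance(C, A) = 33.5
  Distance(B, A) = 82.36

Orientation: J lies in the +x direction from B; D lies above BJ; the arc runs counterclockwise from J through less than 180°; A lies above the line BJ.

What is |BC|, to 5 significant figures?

59.519

B is at the origin; BJ is horizontal with |BJ| = 52.4 and J on the +x side, so J = (52.400, 0.0000). Tangency of A1 to BJ means the radius DJ is perpendicular to BJ, so D = J + (0, 7.9) = (52.400, 7.9000). Since DC ⟂ CA (tangency), |DA| = √(7.9² + 33.5²) = 34.419 regardless of where C sits on A1. So A lies on both circle(B, 82.36) and circle(D, 34.419); the above-BJ intersection is A = (75.129, 33.747). C is the foot of the tangent from A: C = (59.372, 4.1842).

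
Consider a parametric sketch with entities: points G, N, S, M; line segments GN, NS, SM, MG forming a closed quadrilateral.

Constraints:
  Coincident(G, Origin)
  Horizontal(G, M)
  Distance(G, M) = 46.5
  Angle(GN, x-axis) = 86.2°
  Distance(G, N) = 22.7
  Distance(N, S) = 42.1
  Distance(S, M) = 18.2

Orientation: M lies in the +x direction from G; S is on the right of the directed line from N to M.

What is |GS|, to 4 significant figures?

31.30

G is at the origin; GM is horizontal with |GM| = 46.5 and M in +x, so M = (46.5, 0). GN runs at 86.2° with |GN| = 22.7, so N = (1.504, 22.65). S is determined by |NS| = 42.1 and |SM| = 18.2 together: it lies at the intersection of circle(N, 42.1) and circle(M, 18.2). With |NM| = 50.37, the foot of the radical line on NM is 39.49 from N and the perpendicular offset is √(42.1² − 39.49²) = 14.59. Taking the right-of-NM solution: S = (30.22, -8.137).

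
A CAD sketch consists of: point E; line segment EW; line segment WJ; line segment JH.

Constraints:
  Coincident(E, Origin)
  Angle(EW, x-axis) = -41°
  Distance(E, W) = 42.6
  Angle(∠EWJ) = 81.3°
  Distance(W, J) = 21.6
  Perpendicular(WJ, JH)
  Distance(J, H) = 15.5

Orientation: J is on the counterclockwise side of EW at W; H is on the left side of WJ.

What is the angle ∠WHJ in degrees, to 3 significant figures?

54.3°

∠EWJ = 81.3°, so WJ runs at -41.0° + (180° − 81.3°) = 57.7° from the x-axis; with |WJ| = 21.6, J = W + 21.6·(cos 57.7°, sin 57.7°) = (43.7, -9.69). The perpendicularity gives JH at right angles to WJ; with |JH| = 15.5 on the left of WJ, H = J + 15.5·(-0.845, 0.534) = (30.6, -1.41). Then cos ∠WHJ = HW·HJ / (|HW||HJ|), giving 54.3°.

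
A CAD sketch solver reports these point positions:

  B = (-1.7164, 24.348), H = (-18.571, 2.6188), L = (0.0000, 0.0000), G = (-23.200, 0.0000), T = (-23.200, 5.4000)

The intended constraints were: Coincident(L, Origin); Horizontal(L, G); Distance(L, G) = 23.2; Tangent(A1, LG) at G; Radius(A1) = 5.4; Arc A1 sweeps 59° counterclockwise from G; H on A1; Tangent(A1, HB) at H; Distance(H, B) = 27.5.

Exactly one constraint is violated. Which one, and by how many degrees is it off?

Tangent(A1, HB) at H — off by 6.80°.

L = (0.00, 0.00) ✓; L.y = 0.00, G.y = 0.00 ✓; |LG| = 23.20 ✓; ∠(TG, GL) = 90.00° ✓; |TG| = 5.400 ✓; bearing(T→H) − bearing(T→G) = 59.00° ✓; |TH| = 5.400 ✓; ∠(TH, HB) = 96.80° ✗; |HB| = 27.50 ✓.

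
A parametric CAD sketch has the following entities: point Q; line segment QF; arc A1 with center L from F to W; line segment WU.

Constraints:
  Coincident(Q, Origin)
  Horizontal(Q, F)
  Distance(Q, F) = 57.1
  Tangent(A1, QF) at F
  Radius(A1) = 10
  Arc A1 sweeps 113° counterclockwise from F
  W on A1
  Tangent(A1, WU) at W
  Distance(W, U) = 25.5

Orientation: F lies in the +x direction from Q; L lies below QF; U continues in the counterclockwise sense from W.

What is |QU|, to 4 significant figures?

68.88

Q is at the origin; Q and F share the same y with |QF| = 57.1 and F on the +x side, so F = (57.10, 0.000). Since A1 is tangent to QF there, LF ⟂ QF, so L = F + (0, -10) = (57.10, -10.00). On A1, F sits at bearing 90° from L; a 113° counterclockwise sweep puts W at bearing 203°, so W = L + 10.0·(cos 203°, sin 203°) = (47.89, -13.91). Since A1 is tangent to WU there, LW ⟂ WU, so WU runs along (−sin 203°, cos 203°); with |WU| = 25.5, U = (57.86, -37.38). Then |QU| = |U − Q| = 68.88.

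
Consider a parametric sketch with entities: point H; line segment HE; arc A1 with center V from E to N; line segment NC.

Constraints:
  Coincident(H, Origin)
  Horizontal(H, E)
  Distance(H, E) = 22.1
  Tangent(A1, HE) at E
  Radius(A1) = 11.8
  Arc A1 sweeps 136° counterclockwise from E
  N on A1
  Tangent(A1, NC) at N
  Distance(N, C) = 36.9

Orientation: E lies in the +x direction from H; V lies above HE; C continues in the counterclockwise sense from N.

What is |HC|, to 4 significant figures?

46.07

On A1, E sits at bearing -90° from V; a 136° counterclockwise sweep puts N at bearing 46°, so N = V + 11.8·(cos 46°, sin 46°) = (30.30, 20.29). Tangency of A1 to NC means the radius VN is perpendicular to NC, so NC runs along (−sin 46°, cos 46°); with |NC| = 36.9, C = (3.753, 45.92). Then |HC| = |C − H| = 46.07.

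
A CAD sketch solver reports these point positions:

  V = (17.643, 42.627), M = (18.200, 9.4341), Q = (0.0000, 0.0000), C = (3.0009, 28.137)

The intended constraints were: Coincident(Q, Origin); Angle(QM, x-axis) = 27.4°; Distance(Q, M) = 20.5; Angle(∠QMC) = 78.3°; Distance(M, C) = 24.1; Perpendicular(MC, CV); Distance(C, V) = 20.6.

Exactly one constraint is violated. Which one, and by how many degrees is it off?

Perpendicular(MC, CV) — off by 5.60°.

Q = (0.00, 0.00) ✓; QM at 27.40° ✓; |QM| = 20.50 ✓; ∠QMC = 78.30° ✓; |MC| = 24.10 ✓; ∠(MC, CV) = 84.40° ✗; |CV| = 20.60 ✓.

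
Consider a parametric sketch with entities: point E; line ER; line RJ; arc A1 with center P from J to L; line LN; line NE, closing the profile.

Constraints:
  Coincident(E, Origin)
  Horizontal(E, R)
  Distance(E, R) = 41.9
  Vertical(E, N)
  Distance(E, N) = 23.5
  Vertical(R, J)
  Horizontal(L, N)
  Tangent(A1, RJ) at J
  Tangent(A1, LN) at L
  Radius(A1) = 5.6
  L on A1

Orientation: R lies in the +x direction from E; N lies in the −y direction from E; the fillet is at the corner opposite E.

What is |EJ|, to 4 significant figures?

45.56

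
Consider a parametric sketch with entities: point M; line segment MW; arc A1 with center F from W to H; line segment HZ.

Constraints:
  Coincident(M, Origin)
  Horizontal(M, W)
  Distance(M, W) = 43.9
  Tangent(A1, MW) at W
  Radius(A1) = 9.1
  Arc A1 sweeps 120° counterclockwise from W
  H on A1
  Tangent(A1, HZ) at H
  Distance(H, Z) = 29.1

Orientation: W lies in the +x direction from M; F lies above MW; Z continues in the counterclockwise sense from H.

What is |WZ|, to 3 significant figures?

39.4

M is at the origin; MW is horizontal with |MW| = 43.9 and W on the +x side, so W = (43.9, 0.00). Tangency of A1 to MW means the radius FW is perpendicular to MW, so F = W + (0, 9.1) = (43.9, 9.10). On A1, W sits at bearing -90° from F; a 120° counterclockwise sweep puts H at bearing 30°, so H = F + 9.1·(cos 30°, sin 30°) = (51.8, 13.6). Tangency of A1 to HZ means the radius FH is perpendicular to HZ, so HZ runs along (−sin 30°, cos 30°); with |HZ| = 29.1, Z = (37.2, 38.9). Then |WZ| = |Z − W| = 39.4.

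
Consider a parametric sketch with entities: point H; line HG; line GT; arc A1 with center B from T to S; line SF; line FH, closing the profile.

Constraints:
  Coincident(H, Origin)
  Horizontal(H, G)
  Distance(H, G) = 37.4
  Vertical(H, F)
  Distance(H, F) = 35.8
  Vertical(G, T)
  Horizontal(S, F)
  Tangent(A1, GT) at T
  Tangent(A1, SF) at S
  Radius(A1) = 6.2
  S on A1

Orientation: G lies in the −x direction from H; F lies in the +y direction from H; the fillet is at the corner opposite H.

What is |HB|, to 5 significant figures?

43.007

H is at the origin; H and G share the same y with |HG| = 37.4 and G on the −x side, so G = (-37.400, 0.0000). H and F share the same x with |HF| = 35.8 and F on the +y side, so F = (0.0000, 35.800). The virtual corner opposite H is at (-37.400, 35.800). Since A1 is tangent to GT there, BT ⟂ GT and tangency of A1 to SF means the radius BS is perpendicular to SF, with radius 6.2, so the center B sits 6.2 in from both sides at B = (-31.200, 29.600). Then |HB| = |B − H| = 43.007.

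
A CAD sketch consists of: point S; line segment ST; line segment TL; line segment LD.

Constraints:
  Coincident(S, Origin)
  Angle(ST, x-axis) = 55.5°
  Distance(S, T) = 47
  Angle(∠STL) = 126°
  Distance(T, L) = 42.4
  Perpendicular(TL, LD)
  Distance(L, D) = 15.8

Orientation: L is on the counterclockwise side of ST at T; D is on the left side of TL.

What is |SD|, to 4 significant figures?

73.47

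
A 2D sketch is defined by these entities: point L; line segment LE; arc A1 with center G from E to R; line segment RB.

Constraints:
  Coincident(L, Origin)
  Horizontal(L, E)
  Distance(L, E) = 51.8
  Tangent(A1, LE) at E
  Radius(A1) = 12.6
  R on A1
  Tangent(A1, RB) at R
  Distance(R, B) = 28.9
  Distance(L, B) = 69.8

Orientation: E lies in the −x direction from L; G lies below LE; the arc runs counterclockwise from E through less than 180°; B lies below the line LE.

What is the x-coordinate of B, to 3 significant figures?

-54.2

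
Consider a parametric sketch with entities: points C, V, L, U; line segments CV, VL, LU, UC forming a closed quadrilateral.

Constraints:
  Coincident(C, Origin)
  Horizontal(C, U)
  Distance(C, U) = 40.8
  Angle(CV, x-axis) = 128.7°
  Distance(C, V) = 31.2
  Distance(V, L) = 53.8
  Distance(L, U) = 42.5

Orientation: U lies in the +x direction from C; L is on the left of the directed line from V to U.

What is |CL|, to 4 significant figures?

52.07

Checks: |VL| = 53.80 ✓; |LU| = 42.50 ✓.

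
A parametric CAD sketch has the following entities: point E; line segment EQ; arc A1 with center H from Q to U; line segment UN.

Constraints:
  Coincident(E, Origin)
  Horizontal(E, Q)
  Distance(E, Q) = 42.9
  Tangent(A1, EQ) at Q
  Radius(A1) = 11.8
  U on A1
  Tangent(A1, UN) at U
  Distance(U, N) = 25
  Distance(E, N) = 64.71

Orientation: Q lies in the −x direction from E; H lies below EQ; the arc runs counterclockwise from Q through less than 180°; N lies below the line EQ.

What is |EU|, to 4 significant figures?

56.13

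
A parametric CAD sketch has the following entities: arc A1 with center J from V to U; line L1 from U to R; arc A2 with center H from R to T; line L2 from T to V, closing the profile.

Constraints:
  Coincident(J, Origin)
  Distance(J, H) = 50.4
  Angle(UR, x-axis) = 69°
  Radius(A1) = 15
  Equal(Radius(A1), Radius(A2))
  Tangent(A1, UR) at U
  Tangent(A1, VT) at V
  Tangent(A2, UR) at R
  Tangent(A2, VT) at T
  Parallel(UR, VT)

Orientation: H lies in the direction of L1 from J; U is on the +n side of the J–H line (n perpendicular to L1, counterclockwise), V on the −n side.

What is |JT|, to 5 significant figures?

52.585

The slot axis is L1's direction at 69.0°, so u = (cos 69.0°, sin 69.0°) = (0.35837, 0.93358) and n = (−sin 69.0°, cos 69.0°) = (-0.93358, 0.35837). J is at the origin and H lies 50.4 along u from J, so H = 50.4·u = (18.062, 47.052). Tangency of A1 to both parallel lines with radius 15.0 puts U and V at J ± 15.0·n: U = (-14.004, 5.3755), V = (14.004, -5.3755). Equal radii place R and T the same way about H: R = H + 15.0·n = (4.0580, 52.428), T = H − 15.0·n = (32.065, 41.677). Then |JT| = |T − J| = 52.585.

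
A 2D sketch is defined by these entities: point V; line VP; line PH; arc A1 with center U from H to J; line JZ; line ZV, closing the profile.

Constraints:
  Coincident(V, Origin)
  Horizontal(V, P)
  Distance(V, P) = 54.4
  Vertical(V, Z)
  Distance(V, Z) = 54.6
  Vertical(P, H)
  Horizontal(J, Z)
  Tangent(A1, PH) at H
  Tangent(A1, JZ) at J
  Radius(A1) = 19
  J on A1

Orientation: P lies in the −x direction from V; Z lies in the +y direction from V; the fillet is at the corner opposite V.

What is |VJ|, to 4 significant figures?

65.07

V is at the origin; V and P share the same y with |VP| = 54.4 and P on the −x side, so P = (-54.40, 0.000). VZ is vertical with |VZ| = 54.6 and Z on the +y side, so Z = (0.000, 54.60). The virtual corner opposite V is at (-54.40, 54.60). A1 meets PH tangentially, so UH is at right angles to PH and since A1 is tangent to JZ there, UJ ⟂ JZ, with radius 19.0, so the center U sits 19.0 in from both sides at U = (-35.40, 35.60). That places the tangent points at H = (-54.40, 35.60) on PH and J = (-35.40, 54.60) on JZ. Then |VJ| = |J − V| = 65.07.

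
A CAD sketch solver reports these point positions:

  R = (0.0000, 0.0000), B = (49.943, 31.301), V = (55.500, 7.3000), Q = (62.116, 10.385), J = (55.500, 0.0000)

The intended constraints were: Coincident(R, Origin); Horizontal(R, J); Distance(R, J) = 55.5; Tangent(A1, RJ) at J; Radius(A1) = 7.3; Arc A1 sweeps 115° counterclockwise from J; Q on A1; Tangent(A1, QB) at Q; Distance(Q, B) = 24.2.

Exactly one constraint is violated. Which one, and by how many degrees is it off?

Tangent(A1, QB) at Q — off by 5.20°.

R = (0.00, 0.00) ✓; R.y = 0.00, J.y = 0.00 ✓; |RJ| = 55.50 ✓; ∠(VJ, JR) = 90.00° ✓; |VJ| = 7.300 ✓; bearing(V→Q) − bearing(V→J) = 115.0° ✓; |VQ| = 7.300 ✓; ∠(VQ, QB) = 84.80° ✗; |QB| = 24.20 ✓.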